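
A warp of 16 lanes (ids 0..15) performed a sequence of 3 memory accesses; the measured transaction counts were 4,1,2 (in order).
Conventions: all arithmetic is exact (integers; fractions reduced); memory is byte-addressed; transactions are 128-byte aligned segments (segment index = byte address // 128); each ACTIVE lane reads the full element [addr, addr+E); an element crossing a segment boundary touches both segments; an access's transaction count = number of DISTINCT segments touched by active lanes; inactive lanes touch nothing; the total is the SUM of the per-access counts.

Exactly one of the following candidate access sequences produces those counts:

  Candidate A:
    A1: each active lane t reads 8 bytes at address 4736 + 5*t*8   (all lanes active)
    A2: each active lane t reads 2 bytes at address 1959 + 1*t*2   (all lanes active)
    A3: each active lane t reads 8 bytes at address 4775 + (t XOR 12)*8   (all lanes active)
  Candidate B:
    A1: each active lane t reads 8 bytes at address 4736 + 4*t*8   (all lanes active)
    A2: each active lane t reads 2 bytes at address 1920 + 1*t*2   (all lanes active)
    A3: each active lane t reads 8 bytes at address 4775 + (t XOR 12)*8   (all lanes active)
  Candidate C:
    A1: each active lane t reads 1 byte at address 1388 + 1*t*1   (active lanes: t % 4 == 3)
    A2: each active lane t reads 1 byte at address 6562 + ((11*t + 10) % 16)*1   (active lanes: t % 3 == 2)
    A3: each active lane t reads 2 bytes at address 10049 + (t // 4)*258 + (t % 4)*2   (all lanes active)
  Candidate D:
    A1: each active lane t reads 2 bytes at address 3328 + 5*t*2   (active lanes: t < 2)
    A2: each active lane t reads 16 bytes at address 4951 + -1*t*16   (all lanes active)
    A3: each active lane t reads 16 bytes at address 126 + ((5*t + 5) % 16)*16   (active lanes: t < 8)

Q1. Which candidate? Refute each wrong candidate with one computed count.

A: A1 gives 5 transactions, not 4
C: A1 gives 1 transaction, not 4
D: A1 gives 1 transaction, not 4
B: all counts match (4,1,2)

Answer: B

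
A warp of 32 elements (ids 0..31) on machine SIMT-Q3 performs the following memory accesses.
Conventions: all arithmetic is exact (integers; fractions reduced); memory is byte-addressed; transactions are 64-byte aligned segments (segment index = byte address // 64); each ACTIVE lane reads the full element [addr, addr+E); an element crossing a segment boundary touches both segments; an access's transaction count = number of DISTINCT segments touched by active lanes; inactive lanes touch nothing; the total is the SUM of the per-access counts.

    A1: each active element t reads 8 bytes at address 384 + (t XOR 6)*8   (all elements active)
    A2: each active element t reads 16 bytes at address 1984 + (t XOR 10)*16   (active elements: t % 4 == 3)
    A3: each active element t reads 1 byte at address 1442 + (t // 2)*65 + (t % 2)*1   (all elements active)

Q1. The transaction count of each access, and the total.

A1: 4 transactions
A2: 8 transactions
A3: 16 transactions

Answer: 4,8,16; total 28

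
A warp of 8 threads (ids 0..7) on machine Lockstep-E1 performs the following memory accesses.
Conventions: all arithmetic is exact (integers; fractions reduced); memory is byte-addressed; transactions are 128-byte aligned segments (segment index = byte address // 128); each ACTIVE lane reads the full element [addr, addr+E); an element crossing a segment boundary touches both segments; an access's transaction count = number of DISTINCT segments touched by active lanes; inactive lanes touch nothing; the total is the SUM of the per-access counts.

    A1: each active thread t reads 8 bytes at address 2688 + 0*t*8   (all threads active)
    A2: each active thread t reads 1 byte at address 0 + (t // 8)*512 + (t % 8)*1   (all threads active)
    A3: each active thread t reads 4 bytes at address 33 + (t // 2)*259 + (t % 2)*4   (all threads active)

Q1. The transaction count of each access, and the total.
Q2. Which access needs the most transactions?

A1: 1 transaction
A2: 1 transaction
A3: 4 transactions

Answer: 1,1,4; total 6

Answer: A3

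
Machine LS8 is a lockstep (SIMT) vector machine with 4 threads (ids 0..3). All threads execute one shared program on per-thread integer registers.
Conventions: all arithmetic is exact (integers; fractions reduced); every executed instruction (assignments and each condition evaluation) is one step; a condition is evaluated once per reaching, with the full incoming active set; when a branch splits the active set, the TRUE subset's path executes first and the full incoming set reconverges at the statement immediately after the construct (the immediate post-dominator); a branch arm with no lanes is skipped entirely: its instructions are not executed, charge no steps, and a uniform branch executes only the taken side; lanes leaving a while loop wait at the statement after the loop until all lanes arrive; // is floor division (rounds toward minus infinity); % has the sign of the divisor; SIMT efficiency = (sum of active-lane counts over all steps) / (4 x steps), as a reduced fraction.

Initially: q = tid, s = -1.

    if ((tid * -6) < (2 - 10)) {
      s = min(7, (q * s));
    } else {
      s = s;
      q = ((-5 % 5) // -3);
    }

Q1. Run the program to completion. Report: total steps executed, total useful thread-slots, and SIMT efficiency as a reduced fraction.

Answer: 4 steps, 10 useful, 5/8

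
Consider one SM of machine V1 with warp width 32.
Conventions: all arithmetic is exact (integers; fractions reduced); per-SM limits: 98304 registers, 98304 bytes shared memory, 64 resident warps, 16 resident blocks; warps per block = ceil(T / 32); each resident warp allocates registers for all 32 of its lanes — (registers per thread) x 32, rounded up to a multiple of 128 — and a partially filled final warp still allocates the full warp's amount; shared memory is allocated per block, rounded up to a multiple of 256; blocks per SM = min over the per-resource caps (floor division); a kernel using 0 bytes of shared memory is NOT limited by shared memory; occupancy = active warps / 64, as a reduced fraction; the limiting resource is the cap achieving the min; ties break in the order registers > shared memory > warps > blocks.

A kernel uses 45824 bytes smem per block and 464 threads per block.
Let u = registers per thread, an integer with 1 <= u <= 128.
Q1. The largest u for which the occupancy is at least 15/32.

Answer: u = 100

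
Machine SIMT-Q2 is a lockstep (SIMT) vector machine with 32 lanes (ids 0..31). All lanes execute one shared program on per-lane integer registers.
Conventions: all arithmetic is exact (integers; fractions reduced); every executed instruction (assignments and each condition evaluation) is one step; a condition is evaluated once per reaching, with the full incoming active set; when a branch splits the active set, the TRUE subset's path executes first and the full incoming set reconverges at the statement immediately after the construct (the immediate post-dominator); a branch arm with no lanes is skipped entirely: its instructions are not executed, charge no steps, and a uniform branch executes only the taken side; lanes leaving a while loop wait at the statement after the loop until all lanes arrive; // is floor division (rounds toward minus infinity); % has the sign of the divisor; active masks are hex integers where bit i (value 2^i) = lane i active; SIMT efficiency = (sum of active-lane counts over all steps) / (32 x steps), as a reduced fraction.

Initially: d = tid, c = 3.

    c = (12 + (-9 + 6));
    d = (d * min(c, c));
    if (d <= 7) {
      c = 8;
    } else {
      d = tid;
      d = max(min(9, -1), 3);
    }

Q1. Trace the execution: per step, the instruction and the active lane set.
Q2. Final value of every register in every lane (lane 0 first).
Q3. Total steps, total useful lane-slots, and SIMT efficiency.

step 0: c <- (12 + (-9 + 6))         0xffffffff
step 1: d <- (d * min(c, c))         0xffffffff
step 2: eval (d <= 7)                0xffffffff
step 3: c <- 8                       0x00000001
step 4: d <- tid                     0xfffffffe
step 5: d <- max(min(9, -1), 3)      0xfffffffe

Answer: 6 steps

d: 0,3,3,3,3,3,3,3,3,3,3,3,3,3,3,3,3,3,3,3,3,3,3,3,3,3,3,3,3,3,3,3
c: 8,9,9,9,9,9,9,9,9,9,9,9,9,9,9,9,9,9,9,9,9,9,9,9,9,9,9,9,9,9,9,9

steps = 6; useful = 159; efficiency = 159/192 = 53/64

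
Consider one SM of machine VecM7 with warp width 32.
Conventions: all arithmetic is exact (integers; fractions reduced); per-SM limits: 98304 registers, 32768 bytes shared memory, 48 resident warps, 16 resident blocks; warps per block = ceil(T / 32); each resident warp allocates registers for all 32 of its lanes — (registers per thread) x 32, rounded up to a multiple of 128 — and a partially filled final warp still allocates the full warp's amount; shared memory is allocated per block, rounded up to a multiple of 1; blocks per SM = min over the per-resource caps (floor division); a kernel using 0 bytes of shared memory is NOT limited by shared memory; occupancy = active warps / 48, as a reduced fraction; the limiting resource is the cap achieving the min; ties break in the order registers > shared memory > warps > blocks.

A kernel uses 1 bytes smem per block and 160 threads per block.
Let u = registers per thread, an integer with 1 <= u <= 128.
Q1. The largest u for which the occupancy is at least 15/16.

Answer: u = 68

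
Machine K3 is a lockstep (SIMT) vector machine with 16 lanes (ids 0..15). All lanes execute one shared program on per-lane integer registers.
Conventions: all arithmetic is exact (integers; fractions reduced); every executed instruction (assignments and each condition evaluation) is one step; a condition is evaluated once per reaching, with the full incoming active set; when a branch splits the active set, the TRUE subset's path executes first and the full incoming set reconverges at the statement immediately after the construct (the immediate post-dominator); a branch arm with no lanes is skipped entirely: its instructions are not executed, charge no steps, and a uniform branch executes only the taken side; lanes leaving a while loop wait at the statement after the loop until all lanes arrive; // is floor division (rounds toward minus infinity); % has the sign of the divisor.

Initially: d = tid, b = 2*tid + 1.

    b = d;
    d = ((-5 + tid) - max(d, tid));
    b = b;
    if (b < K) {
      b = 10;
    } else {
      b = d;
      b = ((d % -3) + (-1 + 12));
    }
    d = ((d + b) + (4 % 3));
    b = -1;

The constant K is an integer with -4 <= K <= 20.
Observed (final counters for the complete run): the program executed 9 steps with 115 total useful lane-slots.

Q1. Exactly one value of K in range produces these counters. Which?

Answer: K = 13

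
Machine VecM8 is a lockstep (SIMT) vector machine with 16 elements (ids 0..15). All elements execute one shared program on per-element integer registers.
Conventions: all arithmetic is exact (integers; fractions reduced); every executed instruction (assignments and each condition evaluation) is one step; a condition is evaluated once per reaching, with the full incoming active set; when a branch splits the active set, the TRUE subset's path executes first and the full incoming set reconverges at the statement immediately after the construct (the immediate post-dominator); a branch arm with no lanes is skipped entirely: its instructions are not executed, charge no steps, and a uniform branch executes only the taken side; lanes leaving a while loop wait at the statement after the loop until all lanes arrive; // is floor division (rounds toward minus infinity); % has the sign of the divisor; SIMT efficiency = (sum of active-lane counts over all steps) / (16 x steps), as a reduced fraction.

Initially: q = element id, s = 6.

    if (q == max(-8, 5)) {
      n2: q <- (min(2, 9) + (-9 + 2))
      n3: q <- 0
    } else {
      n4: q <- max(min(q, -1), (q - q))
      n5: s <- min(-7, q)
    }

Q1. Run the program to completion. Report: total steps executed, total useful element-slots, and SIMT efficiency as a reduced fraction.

Answer: 5 steps, 48 useful, 3/5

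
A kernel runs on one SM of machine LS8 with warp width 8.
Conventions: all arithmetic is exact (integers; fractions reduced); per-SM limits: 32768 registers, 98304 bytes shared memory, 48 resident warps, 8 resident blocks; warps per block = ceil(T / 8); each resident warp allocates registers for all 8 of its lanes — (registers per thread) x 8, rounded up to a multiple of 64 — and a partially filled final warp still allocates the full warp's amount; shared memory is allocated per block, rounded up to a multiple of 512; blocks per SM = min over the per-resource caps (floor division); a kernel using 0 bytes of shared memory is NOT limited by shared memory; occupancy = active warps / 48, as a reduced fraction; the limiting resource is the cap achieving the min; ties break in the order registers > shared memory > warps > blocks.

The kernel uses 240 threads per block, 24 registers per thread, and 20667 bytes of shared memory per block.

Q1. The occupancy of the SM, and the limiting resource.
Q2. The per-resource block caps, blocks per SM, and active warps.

Answer: occupancy 5/8, limited by warps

registers: 5 blocks
shared memory: 4 blocks
warps: 1 block
blocks: 8 blocks

Answer: 1 block, 30 active warps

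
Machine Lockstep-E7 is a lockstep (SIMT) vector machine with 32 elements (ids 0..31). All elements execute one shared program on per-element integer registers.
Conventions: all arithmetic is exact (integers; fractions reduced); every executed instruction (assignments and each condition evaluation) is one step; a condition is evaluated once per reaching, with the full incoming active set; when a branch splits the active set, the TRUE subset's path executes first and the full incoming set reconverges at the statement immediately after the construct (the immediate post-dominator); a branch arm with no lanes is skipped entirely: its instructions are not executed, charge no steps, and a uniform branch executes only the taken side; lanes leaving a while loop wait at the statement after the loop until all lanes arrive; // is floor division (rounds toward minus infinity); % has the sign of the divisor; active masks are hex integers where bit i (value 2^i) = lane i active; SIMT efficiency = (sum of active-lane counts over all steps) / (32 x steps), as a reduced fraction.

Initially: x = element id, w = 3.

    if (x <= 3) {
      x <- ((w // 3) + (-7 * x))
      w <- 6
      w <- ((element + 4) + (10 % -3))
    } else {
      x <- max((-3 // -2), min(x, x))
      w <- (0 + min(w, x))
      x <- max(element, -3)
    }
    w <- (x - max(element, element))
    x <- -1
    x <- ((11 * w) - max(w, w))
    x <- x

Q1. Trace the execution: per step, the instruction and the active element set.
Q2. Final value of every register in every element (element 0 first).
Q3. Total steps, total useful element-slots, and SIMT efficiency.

step 0: eval (x <= 3)                0xffffffff
step 1: x <- ((w // 3) + (-7 * x))   0x0000000f
step 2: w <- 6                       0x0000000f
step 3: w <- ((element + 4) + (10 % -3)) 0x0000000f
step 4: x <- max((-3 // -2), min(x, x)) 0xfffffff0
step 5: w <- (0 + min(w, x))         0xfffffff0
step 6: x <- max(element, -3)        0xfffffff0
step 7: w <- (x - max(element, element)) 0xffffffff
step 8: x <- -1                      0xffffffff
step 9: x <- ((11 * w) - max(w, w))  0xffffffff
step 10: x <- x                       0xffffffff

Answer: 11 steps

x: 10,-70,-150,-230,0,0,0,0,0,0,0,0,0,0,0,0,0,0,0,0,0,0,0,0,0,0,0,0,0,0,0,0
w: 1,-7,-15,-23,0,0,0,0,0,0,0,0,0,0,0,0,0,0,0,0,0,0,0,0,0,0,0,0,0,0,0,0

steps = 11; useful = 256; efficiency = 256/352 = 8/11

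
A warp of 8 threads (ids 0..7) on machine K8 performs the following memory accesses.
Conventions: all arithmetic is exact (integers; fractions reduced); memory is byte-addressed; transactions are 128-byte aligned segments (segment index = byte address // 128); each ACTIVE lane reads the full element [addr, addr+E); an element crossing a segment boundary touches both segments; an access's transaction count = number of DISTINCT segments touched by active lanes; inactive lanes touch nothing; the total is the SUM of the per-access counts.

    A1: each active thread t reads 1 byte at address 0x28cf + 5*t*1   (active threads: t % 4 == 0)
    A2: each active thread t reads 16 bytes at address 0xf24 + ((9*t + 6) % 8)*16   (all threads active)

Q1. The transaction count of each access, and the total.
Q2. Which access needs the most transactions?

A1: 1 transaction
A2: 2 transactions

Answer: 1,2; total 3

Answer: A2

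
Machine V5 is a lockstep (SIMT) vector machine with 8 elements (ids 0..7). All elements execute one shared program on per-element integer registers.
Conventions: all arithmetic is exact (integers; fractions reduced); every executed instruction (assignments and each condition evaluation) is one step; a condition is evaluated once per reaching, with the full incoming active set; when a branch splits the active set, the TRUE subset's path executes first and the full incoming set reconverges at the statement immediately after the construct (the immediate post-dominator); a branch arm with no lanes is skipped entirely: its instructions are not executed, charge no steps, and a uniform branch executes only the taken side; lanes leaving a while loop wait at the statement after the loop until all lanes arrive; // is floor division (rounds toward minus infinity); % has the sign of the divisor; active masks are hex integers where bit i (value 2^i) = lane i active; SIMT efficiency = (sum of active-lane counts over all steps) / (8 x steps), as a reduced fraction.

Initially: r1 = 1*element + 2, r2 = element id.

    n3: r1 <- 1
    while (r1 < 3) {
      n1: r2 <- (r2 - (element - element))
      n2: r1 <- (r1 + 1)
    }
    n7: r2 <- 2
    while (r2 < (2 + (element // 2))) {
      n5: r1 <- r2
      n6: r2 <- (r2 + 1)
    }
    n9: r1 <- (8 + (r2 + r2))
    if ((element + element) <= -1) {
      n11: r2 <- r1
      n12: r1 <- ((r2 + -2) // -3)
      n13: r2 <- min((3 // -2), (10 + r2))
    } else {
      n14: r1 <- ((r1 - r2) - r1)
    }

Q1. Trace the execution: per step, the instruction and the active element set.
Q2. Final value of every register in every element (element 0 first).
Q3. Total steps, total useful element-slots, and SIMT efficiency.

step 0: r1 <- 1                      0xff
step 1: eval (r1 < 3)                0xff
step 2: r2 <- (r2 - (element - element)) 0xff
step 3: r1 <- (r1 + 1)               0xff
step 4: eval (r1 < 3)                0xff
step 5: r2 <- (r2 - (element - element)) 0xff
step 6: r1 <- (r1 + 1)               0xff
step 7: eval (r1 < 3)                0xff
step 8: r2 <- 2                      0xff
step 9: eval (r2 < (2 + (element // 2))) 0xff
step 10: r1 <- r2                     0xfc
step 11: r2 <- (r2 + 1)               0xfc
step 12: eval (r2 < (2 + (element // 2))) 0xfc
step 13: r1 <- r2                     0xf0
step 14: r2 <- (r2 + 1)               0xf0
step 15: eval (r2 < (2 + (element // 2))) 0xf0
step 16: r1 <- r2                     0xc0
step 17: r2 <- (r2 + 1)               0xc0
step 18: eval (r2 < (2 + (element // 2))) 0xc0
step 19: r1 <- (8 + (r2 + r2))        0xff
step 20: eval ((element + element) <= -1) 0xff
step 21: r1 <- ((r1 - r2) - r1)       0xff

Answer: 22 steps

r1: -2,-2,-3,-3,-4,-4,-5,-5
r2: 2,2,3,3,4,4,5,5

steps = 22; useful = 140; efficiency = 140/176 = 35/44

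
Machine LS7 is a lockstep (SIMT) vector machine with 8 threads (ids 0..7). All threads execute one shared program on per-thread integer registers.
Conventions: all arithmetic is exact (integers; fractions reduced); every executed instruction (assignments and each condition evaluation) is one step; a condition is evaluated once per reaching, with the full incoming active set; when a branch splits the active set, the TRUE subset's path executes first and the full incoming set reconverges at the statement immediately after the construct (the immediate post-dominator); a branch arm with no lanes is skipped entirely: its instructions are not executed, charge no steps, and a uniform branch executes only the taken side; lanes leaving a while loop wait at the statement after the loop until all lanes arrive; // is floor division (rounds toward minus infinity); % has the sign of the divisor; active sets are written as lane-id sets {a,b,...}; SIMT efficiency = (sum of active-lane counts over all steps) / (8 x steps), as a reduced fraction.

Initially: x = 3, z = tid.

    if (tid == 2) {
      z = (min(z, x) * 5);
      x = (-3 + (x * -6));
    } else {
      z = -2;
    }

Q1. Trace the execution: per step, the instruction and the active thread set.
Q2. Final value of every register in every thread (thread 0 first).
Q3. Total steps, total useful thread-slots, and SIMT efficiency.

step 0: eval (tid == 2)              {0,1,2,3,4,5,6,7}
step 1: z <- (min(z, x) * 5)         {2}
step 2: x <- (-3 + (x * -6))         {2}
step 3: z <- -2                      {0,1,3,4,5,6,7}

Answer: 4 steps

x: 3,3,-21,3,3,3,3,3
z: -2,-2,10,-2,-2,-2,-2,-2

steps = 4; useful = 17; efficiency = 17/32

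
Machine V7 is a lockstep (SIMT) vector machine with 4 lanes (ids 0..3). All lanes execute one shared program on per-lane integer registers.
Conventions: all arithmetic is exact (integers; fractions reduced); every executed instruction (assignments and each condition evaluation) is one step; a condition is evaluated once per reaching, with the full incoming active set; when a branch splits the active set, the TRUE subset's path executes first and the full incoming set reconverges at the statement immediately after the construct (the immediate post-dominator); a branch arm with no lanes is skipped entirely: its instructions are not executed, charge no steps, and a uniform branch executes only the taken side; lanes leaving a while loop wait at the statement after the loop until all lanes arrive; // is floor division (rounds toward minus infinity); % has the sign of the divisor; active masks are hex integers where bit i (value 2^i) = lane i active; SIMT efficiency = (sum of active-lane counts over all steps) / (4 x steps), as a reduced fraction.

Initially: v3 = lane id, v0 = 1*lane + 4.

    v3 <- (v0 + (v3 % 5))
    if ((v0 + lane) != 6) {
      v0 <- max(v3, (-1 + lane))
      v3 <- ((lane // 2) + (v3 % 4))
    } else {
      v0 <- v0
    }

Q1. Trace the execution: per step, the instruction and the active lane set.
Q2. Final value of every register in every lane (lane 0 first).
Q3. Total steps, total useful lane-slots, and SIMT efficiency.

step 0: v3 <- (v0 + (v3 % 5))        0xf
step 1: eval ((v0 + lane) != 6)      0xf
step 2: v0 <- max(v3, (-1 + lane))   0xd
step 3: v3 <- ((lane // 2) + (v3 % 4)) 0xd
step 4: v0 <- v0                     0x2

Answer: 5 steps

v3: 0,6,1,3
v0: 4,5,8,10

steps = 5; useful = 15; efficiency = 15/20 = 3/4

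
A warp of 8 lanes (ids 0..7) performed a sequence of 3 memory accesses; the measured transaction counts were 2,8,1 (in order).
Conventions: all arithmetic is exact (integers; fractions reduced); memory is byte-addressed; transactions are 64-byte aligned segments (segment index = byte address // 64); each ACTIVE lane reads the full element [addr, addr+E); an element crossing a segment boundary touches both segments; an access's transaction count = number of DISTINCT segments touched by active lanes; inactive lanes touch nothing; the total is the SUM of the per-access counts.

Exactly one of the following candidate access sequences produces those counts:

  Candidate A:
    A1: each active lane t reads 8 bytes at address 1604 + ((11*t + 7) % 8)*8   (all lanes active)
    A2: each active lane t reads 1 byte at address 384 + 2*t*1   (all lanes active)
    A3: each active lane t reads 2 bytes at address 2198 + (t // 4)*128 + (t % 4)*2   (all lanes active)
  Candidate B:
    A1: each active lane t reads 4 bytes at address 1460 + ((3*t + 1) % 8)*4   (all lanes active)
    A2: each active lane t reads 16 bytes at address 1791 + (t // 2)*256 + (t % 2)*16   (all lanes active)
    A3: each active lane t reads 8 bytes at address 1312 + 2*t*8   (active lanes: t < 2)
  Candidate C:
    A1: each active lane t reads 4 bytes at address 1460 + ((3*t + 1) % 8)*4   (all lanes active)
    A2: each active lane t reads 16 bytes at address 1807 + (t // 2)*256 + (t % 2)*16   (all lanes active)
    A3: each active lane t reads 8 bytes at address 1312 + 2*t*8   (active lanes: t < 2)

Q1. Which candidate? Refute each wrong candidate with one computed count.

A: A2 gives 1 transaction, not 8
C: A2 gives 4 transactions, not 8
B: all counts match (2,8,1)

Answer: B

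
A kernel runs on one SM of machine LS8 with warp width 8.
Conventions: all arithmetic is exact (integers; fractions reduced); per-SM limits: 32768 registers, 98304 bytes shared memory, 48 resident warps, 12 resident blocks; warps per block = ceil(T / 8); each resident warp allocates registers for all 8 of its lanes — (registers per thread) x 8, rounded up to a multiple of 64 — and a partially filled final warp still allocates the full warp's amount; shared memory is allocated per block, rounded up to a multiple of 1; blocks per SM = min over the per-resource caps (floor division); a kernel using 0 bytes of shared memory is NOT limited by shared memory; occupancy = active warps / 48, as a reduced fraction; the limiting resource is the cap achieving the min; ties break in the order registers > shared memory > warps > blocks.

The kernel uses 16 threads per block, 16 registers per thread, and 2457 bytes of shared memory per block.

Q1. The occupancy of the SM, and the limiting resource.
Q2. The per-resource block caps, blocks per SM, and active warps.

Answer: occupancy 1/2, limited by blocks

registers: 128 blocks
shared memory: 40 blocks
warps: 24 blocks
blocks: 12 blocks

Answer: 12 blocks, 24 active warps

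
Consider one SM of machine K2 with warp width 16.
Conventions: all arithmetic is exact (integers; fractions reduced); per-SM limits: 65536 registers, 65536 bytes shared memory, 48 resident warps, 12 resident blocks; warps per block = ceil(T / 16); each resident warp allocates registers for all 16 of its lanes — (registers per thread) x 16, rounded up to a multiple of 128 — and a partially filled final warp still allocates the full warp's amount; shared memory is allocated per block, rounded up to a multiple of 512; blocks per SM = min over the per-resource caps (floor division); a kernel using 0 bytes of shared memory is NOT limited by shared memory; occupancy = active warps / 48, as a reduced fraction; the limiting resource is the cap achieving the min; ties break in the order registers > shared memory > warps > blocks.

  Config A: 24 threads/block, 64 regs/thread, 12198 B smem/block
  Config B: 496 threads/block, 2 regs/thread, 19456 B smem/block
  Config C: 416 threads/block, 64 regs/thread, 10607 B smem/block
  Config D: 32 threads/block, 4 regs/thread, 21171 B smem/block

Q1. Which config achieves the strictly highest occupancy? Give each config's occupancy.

occupancies: A 5/24, B 31/48, C 13/24, D 1/8

Answer: B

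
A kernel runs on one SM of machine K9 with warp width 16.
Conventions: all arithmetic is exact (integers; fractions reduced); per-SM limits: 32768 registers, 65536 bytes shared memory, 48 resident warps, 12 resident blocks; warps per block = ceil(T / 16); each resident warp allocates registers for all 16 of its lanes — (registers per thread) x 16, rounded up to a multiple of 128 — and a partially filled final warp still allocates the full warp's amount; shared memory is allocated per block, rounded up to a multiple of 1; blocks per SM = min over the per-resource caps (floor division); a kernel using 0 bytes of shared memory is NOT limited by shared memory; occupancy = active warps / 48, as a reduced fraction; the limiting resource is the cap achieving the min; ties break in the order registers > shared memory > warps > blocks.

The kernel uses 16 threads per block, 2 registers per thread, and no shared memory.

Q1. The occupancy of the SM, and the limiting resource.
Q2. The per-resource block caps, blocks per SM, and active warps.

Answer: occupancy 1/4, limited by blocks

registers: 256 blocks
shared memory: no limit (kernel uses none)
warps: 48 blocks
blocks: 12 blocks

Answer: 12 blocks, 12 active warps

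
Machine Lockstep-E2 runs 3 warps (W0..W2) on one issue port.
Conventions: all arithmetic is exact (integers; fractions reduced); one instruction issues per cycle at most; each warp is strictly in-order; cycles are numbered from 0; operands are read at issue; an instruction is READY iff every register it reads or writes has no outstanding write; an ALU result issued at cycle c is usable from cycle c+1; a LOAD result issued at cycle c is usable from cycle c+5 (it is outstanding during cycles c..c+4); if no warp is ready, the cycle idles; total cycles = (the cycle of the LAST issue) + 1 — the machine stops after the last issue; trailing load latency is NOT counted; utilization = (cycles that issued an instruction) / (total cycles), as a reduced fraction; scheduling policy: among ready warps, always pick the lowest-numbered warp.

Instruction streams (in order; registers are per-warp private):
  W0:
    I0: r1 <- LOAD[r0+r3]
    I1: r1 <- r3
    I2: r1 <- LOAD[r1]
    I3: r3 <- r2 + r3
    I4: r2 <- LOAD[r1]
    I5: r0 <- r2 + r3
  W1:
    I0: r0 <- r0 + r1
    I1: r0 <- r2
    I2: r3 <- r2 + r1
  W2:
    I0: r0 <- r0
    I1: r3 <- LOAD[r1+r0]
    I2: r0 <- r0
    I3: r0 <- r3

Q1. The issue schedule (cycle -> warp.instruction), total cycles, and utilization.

cycle 0: W0.I0
cycle 1: W1.I0
cycle 2: W1.I1
cycle 3: W1.I2
cycle 4: W2.I0
cycle 5: W0.I1
cycle 6: W0.I2
cycle 7: W0.I3
cycle 8: W2.I1
cycle 9: W2.I2
cycle 10: idle
cycle 11: W0.I4
cycle 12: idle
cycle 13: W2.I3
cycle 14: idle
cycle 15: idle
cycle 16: W0.I5

Answer: 17 cycles, utilization 13/17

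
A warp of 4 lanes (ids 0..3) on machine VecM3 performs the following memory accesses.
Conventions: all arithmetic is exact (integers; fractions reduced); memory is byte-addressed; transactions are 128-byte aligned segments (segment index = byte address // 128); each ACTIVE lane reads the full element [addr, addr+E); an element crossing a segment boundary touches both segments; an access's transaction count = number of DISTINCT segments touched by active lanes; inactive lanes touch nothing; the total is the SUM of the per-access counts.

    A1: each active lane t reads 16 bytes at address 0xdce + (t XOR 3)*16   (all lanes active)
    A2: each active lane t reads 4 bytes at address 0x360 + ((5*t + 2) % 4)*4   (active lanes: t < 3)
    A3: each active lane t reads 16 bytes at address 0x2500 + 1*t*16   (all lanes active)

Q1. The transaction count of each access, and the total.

A1: 2 transactions
A2: 1 transaction
A3: 1 transaction

Answer: 2,1,1; total 4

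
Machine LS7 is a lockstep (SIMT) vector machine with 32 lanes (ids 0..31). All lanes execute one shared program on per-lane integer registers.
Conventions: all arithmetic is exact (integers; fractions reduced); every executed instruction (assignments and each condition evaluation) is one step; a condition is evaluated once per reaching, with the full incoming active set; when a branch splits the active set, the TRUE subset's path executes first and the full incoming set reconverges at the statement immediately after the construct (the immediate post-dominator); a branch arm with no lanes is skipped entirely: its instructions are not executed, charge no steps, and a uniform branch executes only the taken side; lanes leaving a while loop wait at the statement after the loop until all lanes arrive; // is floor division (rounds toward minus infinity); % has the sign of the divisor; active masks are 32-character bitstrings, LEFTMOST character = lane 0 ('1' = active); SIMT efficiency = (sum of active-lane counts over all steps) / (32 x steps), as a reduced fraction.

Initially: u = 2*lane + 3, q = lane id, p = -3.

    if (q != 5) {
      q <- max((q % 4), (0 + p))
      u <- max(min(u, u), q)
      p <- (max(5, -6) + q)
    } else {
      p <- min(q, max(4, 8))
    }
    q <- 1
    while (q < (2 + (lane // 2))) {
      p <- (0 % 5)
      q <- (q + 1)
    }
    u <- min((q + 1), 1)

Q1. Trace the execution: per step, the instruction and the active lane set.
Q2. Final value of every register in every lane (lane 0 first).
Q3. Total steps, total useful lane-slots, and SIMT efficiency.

step 0: eval (q != 5)                11111111111111111111111111111111
step 1: q <- max((q % 4), (0 + p))   11111011111111111111111111111111
step 2: u <- max(min(u, u), q)       11111011111111111111111111111111
step 3: p <- (max(5, -6) + q)        11111011111111111111111111111111
step 4: p <- min(q, max(4, 8))       00000100000000000000000000000000
step 5: q <- 1                       11111111111111111111111111111111
step 6: eval (q < (2 + (lane // 2))) 11111111111111111111111111111111
step 7: p <- (0 % 5)                 11111111111111111111111111111111
step 8: q <- (q + 1)                 11111111111111111111111111111111
step 9: eval (q < (2 + (lane // 2))) 11111111111111111111111111111111
step 10: p <- (0 % 5)                 00111111111111111111111111111111
step 11: q <- (q + 1)                 00111111111111111111111111111111
step 12: eval (q < (2 + (lane // 2))) 00111111111111111111111111111111
step 13: p <- (0 % 5)                 00001111111111111111111111111111
step 14: q <- (q + 1)                 00001111111111111111111111111111
step 15: eval (q < (2 + (lane // 2))) 00001111111111111111111111111111
step 16: p <- (0 % 5)                 00000011111111111111111111111111
step 17: q <- (q + 1)                 00000011111111111111111111111111
step 18: eval (q < (2 + (lane // 2))) 00000011111111111111111111111111
step 19: p <- (0 % 5)                 00000000111111111111111111111111
step 20: q <- (q + 1)                 00000000111111111111111111111111
step 21: eval (q < (2 + (lane // 2))) 00000000111111111111111111111111
step 22: p <- (0 % 5)                 00000000001111111111111111111111
step 23: q <- (q + 1)                 00000000001111111111111111111111
step 24: eval (q < (2 + (lane // 2))) 00000000001111111111111111111111
step 25: p <- (0 % 5)                 00000000000011111111111111111111
step 26: q <- (q + 1)                 00000000000011111111111111111111
step 27: eval (q < (2 + (lane // 2))) 00000000000011111111111111111111
step 28: p <- (0 % 5)                 00000000000000111111111111111111
step 29: q <- (q + 1)                 00000000000000111111111111111111
step 30: eval (q < (2 + (lane // 2))) 00000000000000111111111111111111
step 31: p <- (0 % 5)                 00000000000000001111111111111111
step 32: q <- (q + 1)                 00000000000000001111111111111111
step 33: eval (q < (2 + (lane // 2))) 00000000000000001111111111111111
step 34: p <- (0 % 5)                 00000000000000000011111111111111
step 35: q <- (q + 1)                 00000000000000000011111111111111
step 36: eval (q < (2 + (lane // 2))) 00000000000000000011111111111111
step 37: p <- (0 % 5)                 00000000000000000000111111111111
step 38: q <- (q + 1)                 00000000000000000000111111111111
step 39: eval (q < (2 + (lane // 2))) 00000000000000000000111111111111
step 40: p <- (0 % 5)                 00000000000000000000001111111111
step 41: q <- (q + 1)                 00000000000000000000001111111111
step 42: eval (q < (2 + (lane // 2))) 00000000000000000000001111111111
step 43: p <- (0 % 5)                 00000000000000000000000011111111
step 44: q <- (q + 1)                 00000000000000000000000011111111
step 45: eval (q < (2 + (lane // 2))) 00000000000000000000000011111111
step 46: p <- (0 % 5)                 00000000000000000000000000111111
step 47: q <- (q + 1)                 00000000000000000000000000111111
step 48: eval (q < (2 + (lane // 2))) 00000000000000000000000000111111
step 49: p <- (0 % 5)                 00000000000000000000000000001111
step 50: q <- (q + 1)                 00000000000000000000000000001111
step 51: eval (q < (2 + (lane // 2))) 00000000000000000000000000001111
step 52: p <- (0 % 5)                 00000000000000000000000000000011
step 53: q <- (q + 1)                 00000000000000000000000000000011
step 54: eval (q < (2 + (lane // 2))) 00000000000000000000000000000011
step 55: u <- min((q + 1), 1)         11111111111111111111111111111111

Answer: 56 steps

u: 1,1,1,1,1,1,1,1,1,1,1,1,1,1,1,1,1,1,1,1,1,1,1,1,1,1,1,1,1,1,1,1
q: 2,2,3,3,4,4,5,5,6,6,7,7,8,8,9,9,10,10,11,11,12,12,13,13,14,14,15,15,16,16,17,17
p: 0,0,0,0,0,0,0,0,0,0,0,0,0,0,0,0,0,0,0,0,0,0,0,0,0,0,0,0,0,0,0,0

steps = 56; useful = 1038; efficiency = 1038/1792 = 519/896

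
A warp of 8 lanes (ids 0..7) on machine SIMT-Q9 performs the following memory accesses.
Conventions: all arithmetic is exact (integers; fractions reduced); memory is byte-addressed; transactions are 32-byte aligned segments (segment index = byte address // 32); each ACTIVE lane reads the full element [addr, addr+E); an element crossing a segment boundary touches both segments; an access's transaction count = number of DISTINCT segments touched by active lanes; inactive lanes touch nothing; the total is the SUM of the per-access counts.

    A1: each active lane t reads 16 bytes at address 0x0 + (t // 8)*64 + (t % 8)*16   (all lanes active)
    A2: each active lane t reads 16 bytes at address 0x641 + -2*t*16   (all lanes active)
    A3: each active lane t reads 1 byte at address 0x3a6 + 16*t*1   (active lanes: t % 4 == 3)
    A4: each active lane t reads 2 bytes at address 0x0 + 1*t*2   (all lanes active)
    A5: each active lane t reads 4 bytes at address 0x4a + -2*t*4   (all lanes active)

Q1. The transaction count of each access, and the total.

A1: 4 transactions
A2: 8 transactions
A3: 2 transactions
A4: 1 transaction
A5: 3 transactions

Answer: 4,8,2,1,3; total 18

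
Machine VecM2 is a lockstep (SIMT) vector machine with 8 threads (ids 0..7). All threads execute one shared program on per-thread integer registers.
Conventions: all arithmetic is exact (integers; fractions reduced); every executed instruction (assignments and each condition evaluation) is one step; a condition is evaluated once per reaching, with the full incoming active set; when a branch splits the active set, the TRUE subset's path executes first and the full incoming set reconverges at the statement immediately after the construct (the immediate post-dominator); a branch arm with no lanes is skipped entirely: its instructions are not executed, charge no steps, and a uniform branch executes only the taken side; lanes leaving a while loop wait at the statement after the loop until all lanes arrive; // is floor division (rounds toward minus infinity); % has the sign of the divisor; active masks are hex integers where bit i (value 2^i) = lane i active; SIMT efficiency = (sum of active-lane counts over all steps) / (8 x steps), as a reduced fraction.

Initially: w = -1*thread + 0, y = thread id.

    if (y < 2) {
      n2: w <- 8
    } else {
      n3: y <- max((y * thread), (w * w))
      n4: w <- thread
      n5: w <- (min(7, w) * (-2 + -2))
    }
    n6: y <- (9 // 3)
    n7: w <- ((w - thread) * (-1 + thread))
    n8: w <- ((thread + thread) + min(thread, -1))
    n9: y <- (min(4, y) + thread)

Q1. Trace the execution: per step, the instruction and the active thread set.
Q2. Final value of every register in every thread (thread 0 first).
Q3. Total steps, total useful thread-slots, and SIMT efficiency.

step 0: eval (y < 2)                 0xff
step 1: w <- 8                       0x03
step 2: y <- max((y * thread), (w * w)) 0xfc
step 3: w <- thread                  0xfc
step 4: w <- (min(7, w) * (-2 + -2)) 0xfc
step 5: y <- (9 // 3)                0xff
step 6: w <- ((w - thread) * (-1 + thread)) 0xff
step 7: w <- ((thread + thread) + min(thread, -1)) 0xff
step 8: y <- (min(4, y) + thread)    0xff

Answer: 9 steps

w: -1,1,3,5,7,9,11,13
y: 3,4,5,6,7,8,9,10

steps = 9; useful = 60; efficiency = 60/72 = 5/6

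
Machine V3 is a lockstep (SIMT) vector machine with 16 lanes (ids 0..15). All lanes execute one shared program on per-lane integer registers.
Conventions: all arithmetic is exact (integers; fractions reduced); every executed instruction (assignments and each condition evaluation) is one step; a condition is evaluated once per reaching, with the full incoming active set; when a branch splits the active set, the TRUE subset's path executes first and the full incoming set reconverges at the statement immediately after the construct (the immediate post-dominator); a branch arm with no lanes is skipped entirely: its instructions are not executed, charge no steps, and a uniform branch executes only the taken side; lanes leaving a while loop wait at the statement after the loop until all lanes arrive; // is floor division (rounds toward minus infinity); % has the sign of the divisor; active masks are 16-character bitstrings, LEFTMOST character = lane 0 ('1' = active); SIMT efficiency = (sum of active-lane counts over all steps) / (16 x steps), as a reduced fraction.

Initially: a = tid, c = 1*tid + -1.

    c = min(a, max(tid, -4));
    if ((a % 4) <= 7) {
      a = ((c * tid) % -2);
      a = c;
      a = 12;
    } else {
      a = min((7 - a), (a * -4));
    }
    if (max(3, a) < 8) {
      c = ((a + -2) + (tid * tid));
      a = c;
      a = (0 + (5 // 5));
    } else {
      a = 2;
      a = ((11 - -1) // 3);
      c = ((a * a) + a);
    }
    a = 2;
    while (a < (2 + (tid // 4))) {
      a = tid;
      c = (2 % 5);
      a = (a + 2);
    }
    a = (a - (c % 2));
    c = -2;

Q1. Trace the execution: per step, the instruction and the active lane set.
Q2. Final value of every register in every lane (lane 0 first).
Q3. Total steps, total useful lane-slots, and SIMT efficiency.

step 0: c <- min(a, max(tid, -4))    1111111111111111
step 1: eval ((a % 4) <= 7)          1111111111111111
step 2: a <- ((c * tid) % -2)        1111111111111111
step 3: a <- c                       1111111111111111
step 4: a <- 12                      1111111111111111
step 5: eval (max(3, a) < 8)         1111111111111111
step 6: a <- 2                       1111111111111111
step 7: a <- ((11 - -1) // 3)        1111111111111111
step 8: c <- ((a * a) + a)           1111111111111111
step 9: a <- 2                       1111111111111111
step 10: eval (a < (2 + (tid // 4)))  1111111111111111
step 11: a <- tid                     0000111111111111
step 12: c <- (2 % 5)                 0000111111111111
step 13: a <- (a + 2)                 0000111111111111
step 14: eval (a < (2 + (tid // 4)))  0000111111111111
step 15: a <- (a - (c % 2))           1111111111111111
step 16: c <- -2                      1111111111111111

Answer: 17 steps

a: 2,2,2,2,6,7,8,9,10,11,12,13,14,15,16,17
c: -2,-2,-2,-2,-2,-2,-2,-2,-2,-2,-2,-2,-2,-2,-2,-2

steps = 17; useful = 256; efficiency = 256/272 = 16/17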